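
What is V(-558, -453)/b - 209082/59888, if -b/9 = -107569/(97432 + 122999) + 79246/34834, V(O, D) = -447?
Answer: 624073069039433/25679256642320 ≈ 24.303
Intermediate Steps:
b = -20581824720/1279748909 (b = -9*(-107569/(97432 + 122999) + 79246/34834) = -9*(-107569/220431 + 79246*(1/34834)) = -9*(-107569*1/220431 + 39623/17417) = -9*(-107569/220431 + 39623/17417) = -9*6860608240/3839246727 = -20581824720/1279748909 ≈ -16.083)
V(-558, -453)/b - 209082/59888 = -447/(-20581824720/1279748909) - 209082/59888 = -447*(-1279748909/20581824720) - 209082*1/59888 = 190682587441/6860608240 - 104541/29944 = 624073069039433/25679256642320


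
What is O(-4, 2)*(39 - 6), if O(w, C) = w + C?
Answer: -66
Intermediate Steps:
O(w, C) = C + w
O(-4, 2)*(39 - 6) = (2 - 4)*(39 - 6) = -2*33 = -66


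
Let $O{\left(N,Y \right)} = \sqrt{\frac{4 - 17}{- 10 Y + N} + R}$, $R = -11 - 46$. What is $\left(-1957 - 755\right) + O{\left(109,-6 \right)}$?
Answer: $-2712 + \frac{i \sqrt{9646}}{13} \approx -2712.0 + 7.5549 i$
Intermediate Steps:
$R = -57$
$O{\left(N,Y \right)} = \sqrt{-57 - \frac{13}{N - 10 Y}}$ ($O{\left(N,Y \right)} = \sqrt{\frac{4 - 17}{- 10 Y + N} - 57} = \sqrt{- \frac{13}{N - 10 Y} - 57} = \sqrt{-57 - \frac{13}{N - 10 Y}}$)
$\left(-1957 - 755\right) + O{\left(109,-6 \right)} = \left(-1957 - 755\right) + \sqrt{\frac{-13 - 6213 + 570 \left(-6\right)}{109 - -60}} = -2712 + \sqrt{\frac{-13 - 6213 - 3420}{109 + 60}} = -2712 + \sqrt{\frac{1}{169} \left(-9646\right)} = -2712 + \sqrt{- \frac{742}{13}} = -2712 + \frac{i \sqrt{9646}}{13}$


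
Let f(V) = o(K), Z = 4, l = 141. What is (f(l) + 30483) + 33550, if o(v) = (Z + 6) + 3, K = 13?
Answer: 64046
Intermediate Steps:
o(v) = 13 (o(v) = (4 + 6) + 3 = 10 + 3 = 13)
f(V) = 13
(f(l) + 30483) + 33550 = (13 + 30483) + 33550 = 30496 + 33550 = 64046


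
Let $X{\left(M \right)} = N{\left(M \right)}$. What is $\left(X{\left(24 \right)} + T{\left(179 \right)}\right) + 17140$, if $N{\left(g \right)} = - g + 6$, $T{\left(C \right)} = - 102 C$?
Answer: $-1136$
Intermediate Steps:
$N{\left(g \right)} = 6 - g$
$X{\left(M \right)} = 6 - M$
$\left(X{\left(24 \right)} + T{\left(179 \right)}\right) + 17140 = \left(\left(6 - 24\right) - 18258\right) + 17140 = \left(-18 - 18258\right) + 17140 = -18276 + 17140 = -1136$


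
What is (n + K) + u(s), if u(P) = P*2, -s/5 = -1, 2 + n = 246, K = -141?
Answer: 113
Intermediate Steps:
n = 244 (n = -2 + 246 = 244)
s = 5 (s = -5*(-1) = 5)
u(P) = 2*P
(n + K) + u(s) = (244 - 141) + 2*5 = 103 + 10 = 113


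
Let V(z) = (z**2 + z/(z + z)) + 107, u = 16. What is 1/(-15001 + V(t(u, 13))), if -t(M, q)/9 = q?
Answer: -2/2409 ≈ -0.00083022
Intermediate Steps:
t(M, q) = -9*q
V(z) = 215/2 + z**2 (V(z) = (z**2 + z/((2*z))) + 107 = (z**2 + (1/(2*z))*z) + 107 = (z**2 + 1/2) + 107 = (1/2 + z**2) + 107 = 215/2 + z**2)
1/(-15001 + V(t(u, 13))) = 1/(-15001 + (215/2 + (-9*13)**2)) = 1/(-15001 + (215/2 + (-117)**2)) = 1/(-15001 + (215/2 + 13689)) = 1/(-15001 + 27593/2) = 1/(-2409/2) = -2/2409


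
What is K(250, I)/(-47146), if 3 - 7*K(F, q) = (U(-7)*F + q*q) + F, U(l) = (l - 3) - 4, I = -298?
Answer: 85551/330022 ≈ 0.25923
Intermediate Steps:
U(l) = -7 + l (U(l) = (-3 + l) - 4 = -7 + l)
K(F, q) = 3/7 - q²/7 + 13*F/7 (K(F, q) = 3/7 - (((-7 - 7)*F + q*q) + F)/7 = 3/7 - ((-14*F + q²) + F)/7 = 3/7 - ((q² - 14*F) + F)/7 = 3/7 - (q² - 13*F)/7 = 3/7 + (-q²/7 + 13*F/7) = 3/7 - q²/7 + 13*F/7)
K(250, I)/(-47146) = (3/7 - ⅐*(-298)² + (13/7)*250)/(-47146) = (3/7 - ⅐*88804 + 3250/7)*(-1/47146) = (3/7 - 88804/7 + 3250/7)*(-1/47146) = -85551/7*(-1/47146) = 85551/330022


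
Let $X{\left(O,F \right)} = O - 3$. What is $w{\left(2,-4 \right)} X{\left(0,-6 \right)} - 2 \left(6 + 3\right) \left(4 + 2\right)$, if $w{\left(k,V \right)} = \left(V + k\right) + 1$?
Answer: $-324$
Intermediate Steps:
$w{\left(k,V \right)} = 1 + V + k$
$X{\left(O,F \right)} = -3 + O$
$w{\left(2,-4 \right)} X{\left(0,-6 \right)} - 2 \left(6 + 3\right) \left(4 + 2\right) = \left(1 - 4 + 2\right) \left(-3 + 0\right) - 2 \left(6 + 3\right) \left(4 + 2\right) = \left(-1\right) \left(-3\right) \left(-2\right) 9 \cdot 6 = 3 \left(\left(-18\right) 6\right) = 3 \left(-108\right) = -324$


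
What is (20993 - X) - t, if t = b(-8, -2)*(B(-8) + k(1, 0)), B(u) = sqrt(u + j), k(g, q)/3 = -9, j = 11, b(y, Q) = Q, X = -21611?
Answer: 42550 + 2*sqrt(3) ≈ 42553.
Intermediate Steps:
k(g, q) = -27 (k(g, q) = 3*(-9) = -27)
B(u) = sqrt(11 + u) (B(u) = sqrt(u + 11) = sqrt(11 + u))
t = 54 - 2*sqrt(3) (t = -2*(sqrt(11 - 8) - 27) = -2*(sqrt(3) - 27) = -2*(-27 + sqrt(3)) = 54 - 2*sqrt(3) ≈ 50.536)
(20993 - X) - t = (20993 - 1*(-21611)) - (54 - 2*sqrt(3)) = (20993 + 21611) + (-54 + 2*sqrt(3)) = 42604 + (-54 + 2*sqrt(3)) = 42550 + 2*sqrt(3)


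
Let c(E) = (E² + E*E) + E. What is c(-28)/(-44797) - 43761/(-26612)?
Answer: 1919379037/1192137764 ≈ 1.6100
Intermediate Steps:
c(E) = E + 2*E² (c(E) = (E² + E²) + E = 2*E² + E = E + 2*E²)
c(-28)/(-44797) - 43761/(-26612) = -28*(1 + 2*(-28))/(-44797) - 43761/(-26612) = -28*(1 - 56)*(-1/44797) - 43761*(-1/26612) = -28*(-55)*(-1/44797) + 43761/26612 = 1540*(-1/44797) + 43761/26612 = -1540/44797 + 43761/26612 = 1919379037/1192137764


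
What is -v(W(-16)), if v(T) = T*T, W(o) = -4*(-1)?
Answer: -16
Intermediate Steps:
W(o) = 4
v(T) = T²
-v(W(-16)) = -1*4² = -1*16 = -16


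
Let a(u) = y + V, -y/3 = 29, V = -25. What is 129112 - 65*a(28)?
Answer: 136392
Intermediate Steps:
y = -87 (y = -3*29 = -87)
a(u) = -112 (a(u) = -87 - 25 = -112)
129112 - 65*a(28) = 129112 - 65*(-112) = 129112 + 7280 = 136392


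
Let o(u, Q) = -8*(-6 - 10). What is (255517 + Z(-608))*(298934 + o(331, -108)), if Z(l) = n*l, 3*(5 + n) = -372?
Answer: 99871455838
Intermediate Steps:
n = -129 (n = -5 + (⅓)*(-372) = -5 - 124 = -129)
o(u, Q) = 128 (o(u, Q) = -8*(-16) = 128)
Z(l) = -129*l
(255517 + Z(-608))*(298934 + o(331, -108)) = (255517 - 129*(-608))*(298934 + 128) = (255517 + 78432)*299062 = 333949*299062 = 99871455838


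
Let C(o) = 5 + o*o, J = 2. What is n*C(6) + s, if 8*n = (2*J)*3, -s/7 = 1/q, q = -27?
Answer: 3335/54 ≈ 61.759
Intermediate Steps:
C(o) = 5 + o²
s = 7/27 (s = -7/(-27) = -7*(-1/27) = 7/27 ≈ 0.25926)
n = 3/2 (n = ((2*2)*3)/8 = (4*3)/8 = (⅛)*12 = 3/2 ≈ 1.5000)
n*C(6) + s = 3*(5 + 6²)/2 + 7/27 = 3*(5 + 36)/2 + 7/27 = (3/2)*41 + 7/27 = 123/2 + 7/27 = 3335/54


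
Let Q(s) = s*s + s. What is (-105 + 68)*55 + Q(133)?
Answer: 15787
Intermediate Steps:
Q(s) = s + s**2 (Q(s) = s**2 + s = s + s**2)
(-105 + 68)*55 + Q(133) = (-105 + 68)*55 + 133*(1 + 133) = -37*55 + 133*134 = -2035 + 17822 = 15787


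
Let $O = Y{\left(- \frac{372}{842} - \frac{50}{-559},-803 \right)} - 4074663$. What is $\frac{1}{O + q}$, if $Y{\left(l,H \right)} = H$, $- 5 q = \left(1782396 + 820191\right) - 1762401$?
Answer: $- \frac{5}{21217516} \approx -2.3565 \cdot 10^{-7}$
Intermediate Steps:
$q = - \frac{840186}{5}$ ($q = - \frac{\left(1782396 + 820191\right) - 1762401}{5} = - \frac{2602587 - 1762401}{5} = \left(- \frac{1}{5}\right) 840186 = - \frac{840186}{5} \approx -1.6804 \cdot 10^{5}$)
$O = -4075466$ ($O = -803 - 4074663 = -4075466$)
$\frac{1}{O + q} = \frac{1}{-4075466 - \frac{840186}{5}} = \frac{1}{- \frac{21217516}{5}} = - \frac{5}{21217516}$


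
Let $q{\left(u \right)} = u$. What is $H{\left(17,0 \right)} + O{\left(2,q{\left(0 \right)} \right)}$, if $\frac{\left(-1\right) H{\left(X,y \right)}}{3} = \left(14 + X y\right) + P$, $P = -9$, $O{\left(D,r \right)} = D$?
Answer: $-13$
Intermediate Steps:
$H{\left(X,y \right)} = -15 - 3 X y$ ($H{\left(X,y \right)} = - 3 \left(\left(14 + X y\right) - 9\right) = - 3 \left(5 + X y\right) = -15 - 3 X y$)
$H{\left(17,0 \right)} + O{\left(2,q{\left(0 \right)} \right)} = \left(-15 - 51 \cdot 0\right) + 2 = \left(-15 + 0\right) + 2 = -15 + 2 = -13$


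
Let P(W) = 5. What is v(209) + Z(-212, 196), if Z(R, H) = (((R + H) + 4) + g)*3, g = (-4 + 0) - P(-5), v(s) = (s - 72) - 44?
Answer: 30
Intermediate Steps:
v(s) = -116 + s (v(s) = (-72 + s) - 44 = -116 + s)
g = -9 (g = (-4 + 0) - 1*5 = -4 - 5 = -9)
Z(R, H) = -15 + 3*H + 3*R (Z(R, H) = (((R + H) + 4) - 9)*3 = (((H + R) + 4) - 9)*3 = ((4 + H + R) - 9)*3 = (-5 + H + R)*3 = -15 + 3*H + 3*R)
v(209) + Z(-212, 196) = (-116 + 209) + (-15 + 3*196 + 3*(-212)) = 93 + (-15 + 588 - 636) = 93 - 63 = 30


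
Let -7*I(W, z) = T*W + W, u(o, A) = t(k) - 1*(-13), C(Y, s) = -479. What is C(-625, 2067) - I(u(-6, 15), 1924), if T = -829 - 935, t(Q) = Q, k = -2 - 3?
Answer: -17457/7 ≈ -2493.9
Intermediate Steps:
k = -5
T = -1764
u(o, A) = 8 (u(o, A) = -5 - 1*(-13) = -5 + 13 = 8)
I(W, z) = 1763*W/7 (I(W, z) = -(-1764*W + W)/7 = -(-1763)*W/7 = 1763*W/7)
C(-625, 2067) - I(u(-6, 15), 1924) = -479 - 1763*8/7 = -479 - 1*14104/7 = -479 - 14104/7 = -17457/7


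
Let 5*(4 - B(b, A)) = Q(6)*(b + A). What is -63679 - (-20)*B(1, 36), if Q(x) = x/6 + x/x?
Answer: -63895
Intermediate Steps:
Q(x) = 1 + x/6 (Q(x) = x*(1/6) + 1 = x/6 + 1 = 1 + x/6)
B(b, A) = 4 - 2*A/5 - 2*b/5 (B(b, A) = 4 - (1 + (1/6)*6)*(b + A)/5 = 4 - (1 + 1)*(A + b)/5 = 4 - 2*(A + b)/5 = 4 - (2*A + 2*b)/5 = 4 + (-2*A/5 - 2*b/5) = 4 - 2*A/5 - 2*b/5)
-63679 - (-20)*B(1, 36) = -63679 - (-20)*(4 - 2/5*36 - 2/5*1) = -63679 - (-20)*(4 - 72/5 - 2/5) = -63679 - (-20)*(-54)/5 = -63679 - 1*216 = -63679 - 216 = -63895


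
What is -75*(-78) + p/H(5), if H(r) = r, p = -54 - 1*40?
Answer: 29156/5 ≈ 5831.2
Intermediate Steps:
p = -94 (p = -54 - 40 = -94)
-75*(-78) + p/H(5) = -75*(-78) - 94/5 = 5850 - 94*1/5 = 5850 - 94/5 = 29156/5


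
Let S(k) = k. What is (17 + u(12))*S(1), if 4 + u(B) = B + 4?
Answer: 29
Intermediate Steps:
u(B) = B (u(B) = -4 + (B + 4) = -4 + (4 + B) = B)
(17 + u(12))*S(1) = (17 + 12)*1 = 29*1 = 29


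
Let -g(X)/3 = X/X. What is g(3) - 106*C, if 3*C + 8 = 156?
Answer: -15697/3 ≈ -5232.3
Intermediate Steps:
C = 148/3 (C = -8/3 + (⅓)*156 = -8/3 + 52 = 148/3 ≈ 49.333)
g(X) = -3 (g(X) = -3*X/X = -3*1 = -3)
g(3) - 106*C = -3 - 106*148/3 = -3 - 15688/3 = -15697/3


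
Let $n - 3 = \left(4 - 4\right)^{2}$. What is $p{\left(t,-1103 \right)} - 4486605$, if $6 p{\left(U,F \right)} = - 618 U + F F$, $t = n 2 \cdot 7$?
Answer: $- \frac{25728977}{6} \approx -4.2882 \cdot 10^{6}$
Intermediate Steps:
$n = 3$ ($n = 3 + \left(4 - 4\right)^{2} = 3 + 0^{2} = 3 + 0 = 3$)
$t = 42$ ($t = 3 \cdot 2 \cdot 7 = 3 \cdot 14 = 42$)
$p{\left(U,F \right)} = - 103 U + \frac{F^{2}}{6}$ ($p{\left(U,F \right)} = \frac{- 618 U + F F}{6} = \frac{- 618 U + F^{2}}{6} = \frac{F^{2} - 618 U}{6} = - 103 U + \frac{F^{2}}{6}$)
$p{\left(t,-1103 \right)} - 4486605 = \left(\left(-103\right) 42 + \frac{\left(-1103\right)^{2}}{6}\right) - 4486605 = \left(-4326 + \frac{1}{6} \cdot 1216609\right) - 4486605 = \left(-4326 + \frac{1216609}{6}\right) - 4486605 = \frac{1190653}{6} - 4486605 = - \frac{25728977}{6}$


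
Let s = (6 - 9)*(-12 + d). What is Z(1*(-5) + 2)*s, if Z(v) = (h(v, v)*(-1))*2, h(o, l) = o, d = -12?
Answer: 432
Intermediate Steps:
Z(v) = -2*v (Z(v) = (v*(-1))*2 = -v*2 = -2*v)
s = 72 (s = (6 - 9)*(-12 - 12) = -3*(-24) = 72)
Z(1*(-5) + 2)*s = -2*(1*(-5) + 2)*72 = -2*(-5 + 2)*72 = -2*(-3)*72 = 6*72 = 432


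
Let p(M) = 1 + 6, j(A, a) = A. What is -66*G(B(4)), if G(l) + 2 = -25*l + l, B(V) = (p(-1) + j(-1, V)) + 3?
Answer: 14388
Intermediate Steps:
p(M) = 7
B(V) = 9 (B(V) = (7 - 1) + 3 = 6 + 3 = 9)
G(l) = -2 - 24*l (G(l) = -2 + (-25*l + l) = -2 - 24*l)
-66*G(B(4)) = -66*(-2 - 24*9) = -66*(-2 - 216) = -66*(-218) = 14388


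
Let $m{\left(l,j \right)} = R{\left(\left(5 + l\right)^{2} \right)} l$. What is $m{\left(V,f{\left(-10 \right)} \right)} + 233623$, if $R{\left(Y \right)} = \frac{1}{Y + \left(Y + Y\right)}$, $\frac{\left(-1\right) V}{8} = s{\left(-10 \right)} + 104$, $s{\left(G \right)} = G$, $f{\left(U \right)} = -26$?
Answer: $\frac{391091209069}{1674027} \approx 2.3362 \cdot 10^{5}$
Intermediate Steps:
$V = -752$ ($V = - 8 \left(-10 + 104\right) = \left(-8\right) 94 = -752$)
$R{\left(Y \right)} = \frac{1}{3 Y}$ ($R{\left(Y \right)} = \frac{1}{Y + 2 Y} = \frac{1}{3 Y}$)
$m{\left(l,j \right)} = \frac{l}{3 \left(5 + l\right)^{2}}$ ($m{\left(l,j \right)} = \frac{1}{3 \left(5 + l\right)^{2}} l = \frac{l}{3 \left(5 + l\right)^{2}}$)
$m{\left(V,f{\left(-10 \right)} \right)} + 233623 = \frac{1}{3} \left(-752\right) \frac{1}{\left(5 - 752\right)^{2}} + 233623 = \frac{1}{3} \left(-752\right) \frac{1}{558009} + 233623 = - \frac{752}{1674027} + 233623 = \frac{391091209069}{1674027}$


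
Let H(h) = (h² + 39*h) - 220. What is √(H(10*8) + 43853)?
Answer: √53153 ≈ 230.55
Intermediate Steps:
H(h) = -220 + h² + 39*h
√(H(10*8) + 43853) = √((-220 + (10*8)² + 39*(10*8)) + 43853) = √((-220 + 80² + 39*80) + 43853) = √((-220 + 6400 + 3120) + 43853) = √(9300 + 43853) = √53153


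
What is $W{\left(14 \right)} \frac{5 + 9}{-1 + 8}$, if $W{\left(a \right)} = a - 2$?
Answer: $24$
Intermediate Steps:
$W{\left(a \right)} = -2 + a$ ($W{\left(a \right)} = a - 2 = -2 + a$)
$W{\left(14 \right)} \frac{5 + 9}{-1 + 8} = \left(-2 + 14\right) \frac{5 + 9}{-1 + 8} = 12 \cdot \frac{14}{7} = 12 \cdot 14 \cdot \frac{1}{7} = 12 \cdot 2 = 24$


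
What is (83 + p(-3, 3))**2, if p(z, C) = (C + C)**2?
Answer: 14161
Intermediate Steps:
p(z, C) = 4*C**2 (p(z, C) = (2*C)**2 = 4*C**2)
(83 + p(-3, 3))**2 = (83 + 4*3**2)**2 = (83 + 4*9)**2 = (83 + 36)**2 = 119**2 = 14161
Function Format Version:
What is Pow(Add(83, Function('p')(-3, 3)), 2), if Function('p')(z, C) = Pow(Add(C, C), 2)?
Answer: 14161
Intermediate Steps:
Function('p')(z, C) = Mul(4, Pow(C, 2)) (Function('p')(z, C) = Pow(Mul(2, C), 2) = Mul(4, Pow(C, 2)))
Pow(Add(83, Function('p')(-3, 3)), 2) = Pow(Add(83, Mul(4, Pow(3, 2))), 2) = Pow(Add(83, Mul(4, 9)), 2) = Pow(Add(83, 36), 2) = Pow(119, 2) = 14161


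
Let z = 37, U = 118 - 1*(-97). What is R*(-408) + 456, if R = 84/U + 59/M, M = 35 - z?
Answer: 2651508/215 ≈ 12333.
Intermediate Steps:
U = 215 (U = 118 + 97 = 215)
M = -2 (M = 35 - 1*37 = 35 - 37 = -2)
R = -12517/430 (R = 84/215 + 59/(-2) = 84*(1/215) + 59*(-1/2) = 84/215 - 59/2 = -12517/430 ≈ -29.109)
R*(-408) + 456 = -12517/430*(-408) + 456 = 2553468/215 + 456 = 2651508/215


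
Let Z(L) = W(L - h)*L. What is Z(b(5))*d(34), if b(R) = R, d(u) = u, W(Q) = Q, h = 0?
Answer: 850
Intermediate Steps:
Z(L) = L² (Z(L) = (L - 1*0)*L = (L + 0)*L = L*L = L²)
Z(b(5))*d(34) = 5²*34 = 25*34 = 850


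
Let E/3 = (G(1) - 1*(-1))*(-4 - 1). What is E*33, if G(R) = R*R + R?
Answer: -1485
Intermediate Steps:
G(R) = R + R² (G(R) = R² + R = R + R²)
E = -45 (E = 3*((1*(1 + 1) - 1*(-1))*(-4 - 1)) = 3*((1*2 + 1)*(-5)) = 3*((2 + 1)*(-5)) = 3*(3*(-5)) = 3*(-15) = -45)
E*33 = -45*33 = -1485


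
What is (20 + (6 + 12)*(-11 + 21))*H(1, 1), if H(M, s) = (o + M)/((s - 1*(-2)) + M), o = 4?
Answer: 250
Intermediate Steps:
H(M, s) = (4 + M)/(2 + M + s) (H(M, s) = (4 + M)/((s - 1*(-2)) + M) = (4 + M)/((s + 2) + M) = (4 + M)/((2 + s) + M) = (4 + M)/(2 + M + s))
(20 + (6 + 12)*(-11 + 21))*H(1, 1) = (20 + (6 + 12)*(-11 + 21))*((4 + 1)/(2 + 1 + 1)) = (20 + 18*10)*(5/4) = (20 + 180)*((¼)*5) = 200*(5/4) = 250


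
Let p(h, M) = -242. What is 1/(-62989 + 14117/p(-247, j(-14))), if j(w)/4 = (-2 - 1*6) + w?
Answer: -242/15257455 ≈ -1.5861e-5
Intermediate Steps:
j(w) = -32 + 4*w (j(w) = 4*((-2 - 1*6) + w) = 4*((-2 - 6) + w) = 4*(-8 + w) = -32 + 4*w)
1/(-62989 + 14117/p(-247, j(-14))) = 1/(-62989 + 14117/(-242)) = 1/(-62989 + 14117*(-1/242)) = 1/(-62989 - 14117/242) = 1/(-15257455/242) = -242/15257455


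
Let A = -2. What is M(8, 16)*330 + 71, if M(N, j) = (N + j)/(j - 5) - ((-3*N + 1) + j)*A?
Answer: -3829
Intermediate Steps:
M(N, j) = 2 - 6*N + 2*j + (N + j)/(-5 + j) (M(N, j) = (N + j)/(j - 5) - ((-3*N + 1) + j)*(-2) = (N + j)/(-5 + j) - ((1 - 3*N) + j)*(-2) = (N + j)/(-5 + j) - (1 + j - 3*N)*(-2) = (N + j)/(-5 + j) - (-2 - 2*j + 6*N) = (N + j)/(-5 + j) + (2 - 6*N + 2*j) = 2 - 6*N + 2*j + (N + j)/(-5 + j))
M(8, 16)*330 + 71 = ((-10 - 7*16 + 2*16² + 31*8 - 6*8*16)/(-5 + 16))*330 + 71 = ((-10 - 112 + 2*256 + 248 - 768)/11)*330 + 71 = ((-10 - 112 + 512 + 248 - 768)/11)*330 + 71 = ((1/11)*(-130))*330 + 71 = -130/11*330 + 71 = -3900 + 71 = -3829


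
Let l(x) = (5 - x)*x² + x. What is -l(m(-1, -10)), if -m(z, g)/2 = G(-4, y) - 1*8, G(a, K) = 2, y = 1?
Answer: 996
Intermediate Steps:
m(z, g) = 12 (m(z, g) = -2*(2 - 1*8) = -2*(2 - 8) = -2*(-6) = 12)
l(x) = x + x²*(5 - x) (l(x) = x²*(5 - x) + x = x + x²*(5 - x))
-l(m(-1, -10)) = -12*(1 - 1*12² + 5*12) = -12*(1 - 1*144 + 60) = -12*(1 - 144 + 60) = -12*(-83) = -1*(-996) = 996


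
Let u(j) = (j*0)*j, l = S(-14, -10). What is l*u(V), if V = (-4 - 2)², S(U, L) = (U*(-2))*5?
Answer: 0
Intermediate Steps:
S(U, L) = -10*U (S(U, L) = -2*U*5 = -10*U)
V = 36 (V = (-6)² = 36)
l = 140 (l = -10*(-14) = 140)
u(j) = 0 (u(j) = 0*j = 0)
l*u(V) = 140*0 = 0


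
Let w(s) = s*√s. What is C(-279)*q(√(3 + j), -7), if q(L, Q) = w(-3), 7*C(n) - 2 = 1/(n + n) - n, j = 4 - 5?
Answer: -156797*I*√3/1302 ≈ -208.59*I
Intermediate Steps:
w(s) = s^(3/2)
j = -1
C(n) = 2/7 - n/7 + 1/(14*n) (C(n) = 2/7 + (1/(n + n) - n)/7 = 2/7 + (1/(2*n) - n)/7 = 2/7 + (-n/7 + 1/(14*n)) = 2/7 - n/7 + 1/(14*n))
q(L, Q) = -3*I*√3 (q(L, Q) = (-3)^(3/2) = -3*I*√3)
C(-279)*q(√(3 + j), -7) = ((1/14)*(1 - 2*(-279)*(-2 - 279))/(-279))*(-3*I*√3) = ((1/14)*(-1/279)*(1 - 2*(-279)*(-281)))*(-3*I*√3) = ((1/14)*(-1/279)*(1 - 156798))*(-3*I*√3) = ((1/14)*(-1/279)*(-156797))*(-3*I*√3) = 156797*(-3*I*√3)/3906 = -156797*I*√3/1302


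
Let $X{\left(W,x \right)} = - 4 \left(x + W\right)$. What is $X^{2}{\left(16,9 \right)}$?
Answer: $10000$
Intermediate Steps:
$X{\left(W,x \right)} = - 4 W - 4 x$ ($X{\left(W,x \right)} = - 4 \left(W + x\right) = - 4 W - 4 x$)
$X^{2}{\left(16,9 \right)} = \left(\left(-4\right) 16 - 36\right)^{2} = \left(-64 - 36\right)^{2} = \left(-100\right)^{2} = 10000$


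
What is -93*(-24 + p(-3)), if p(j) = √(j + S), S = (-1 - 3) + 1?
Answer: 2232 - 93*I*√6 ≈ 2232.0 - 227.8*I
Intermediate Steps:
S = -3 (S = -4 + 1 = -3)
p(j) = √(-3 + j) (p(j) = √(j - 3) = √(-3 + j))
-93*(-24 + p(-3)) = -93*(-24 + √(-3 - 3)) = -93*(-24 + √(-6)) = -93*(-24 + I*√6) = 2232 - 93*I*√6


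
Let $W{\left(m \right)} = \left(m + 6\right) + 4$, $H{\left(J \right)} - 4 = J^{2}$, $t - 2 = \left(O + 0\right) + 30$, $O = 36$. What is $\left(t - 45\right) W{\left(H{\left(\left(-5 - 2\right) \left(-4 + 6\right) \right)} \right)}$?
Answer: $4830$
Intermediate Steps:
$t = 68$ ($t = 2 + \left(\left(36 + 0\right) + 30\right) = 2 + \left(36 + 30\right) = 2 + 66 = 68$)
$H{\left(J \right)} = 4 + J^{2}$
$W{\left(m \right)} = 10 + m$ ($W{\left(m \right)} = \left(6 + m\right) + 4 = 10 + m$)
$\left(t - 45\right) W{\left(H{\left(\left(-5 - 2\right) \left(-4 + 6\right) \right)} \right)} = \left(68 - 45\right) \left(10 + \left(4 + \left(\left(-5 - 2\right) \left(-4 + 6\right)\right)^{2}\right)\right) = 23 \left(10 + \left(4 + \left(\left(-7\right) 2\right)^{2}\right)\right) = 23 \left(10 + \left(4 + \left(-14\right)^{2}\right)\right) = 23 \left(10 + \left(4 + 196\right)\right) = 23 \left(10 + 200\right) = 23 \cdot 210 = 4830$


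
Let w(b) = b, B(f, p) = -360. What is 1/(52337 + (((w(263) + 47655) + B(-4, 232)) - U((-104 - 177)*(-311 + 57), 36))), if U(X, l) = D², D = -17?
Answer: 1/99606 ≈ 1.0040e-5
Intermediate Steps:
U(X, l) = 289 (U(X, l) = (-17)² = 289)
1/(52337 + (((w(263) + 47655) + B(-4, 232)) - U((-104 - 177)*(-311 + 57), 36))) = 1/(52337 + (((263 + 47655) - 360) - 1*289)) = 1/(52337 + ((47918 - 360) - 289)) = 1/(52337 + (47558 - 289)) = 1/(52337 + 47269) = 1/99606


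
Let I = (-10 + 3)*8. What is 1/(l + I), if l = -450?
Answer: -1/506 ≈ -0.0019763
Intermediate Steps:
I = -56 (I = -7*8 = -56)
1/(l + I) = 1/(-450 - 56) = 1/(-506) = -1/506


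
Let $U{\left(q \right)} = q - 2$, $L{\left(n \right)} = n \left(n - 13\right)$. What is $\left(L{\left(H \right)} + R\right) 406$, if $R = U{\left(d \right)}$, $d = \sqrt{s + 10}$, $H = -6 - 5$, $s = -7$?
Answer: $106372 + 406 \sqrt{3} \approx 1.0708 \cdot 10^{5}$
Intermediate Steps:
$H = -11$
$d = \sqrt{3}$ ($d = \sqrt{-7 + 10} = \sqrt{3} \approx 1.732$)
$L{\left(n \right)} = n \left(-13 + n\right)$
$U{\left(q \right)} = -2 + q$ ($U{\left(q \right)} = q - 2 = -2 + q$)
$R = -2 + \sqrt{3} \approx -0.26795$
$\left(L{\left(H \right)} + R\right) 406 = \left(- 11 \left(-13 - 11\right) - \left(2 - \sqrt{3}\right)\right) 406 = \left(\left(-11\right) \left(-24\right) - \left(2 - \sqrt{3}\right)\right) 406 = \left(264 - \left(2 - \sqrt{3}\right)\right) 406 = \left(262 + \sqrt{3}\right) 406 = 106372 + 406 \sqrt{3}$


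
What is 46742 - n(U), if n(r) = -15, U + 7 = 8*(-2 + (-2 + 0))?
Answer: 46757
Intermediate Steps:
U = -39 (U = -7 + 8*(-2 + (-2 + 0)) = -7 + 8*(-2 - 2) = -7 + 8*(-4) = -7 - 32 = -39)
46742 - n(U) = 46742 - 1*(-15) = 46742 + 15 = 46757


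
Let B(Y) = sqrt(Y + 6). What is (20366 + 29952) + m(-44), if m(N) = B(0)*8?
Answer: 50318 + 8*sqrt(6) ≈ 50338.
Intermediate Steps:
B(Y) = sqrt(6 + Y)
m(N) = 8*sqrt(6) (m(N) = sqrt(6 + 0)*8 = sqrt(6)*8 = 8*sqrt(6))
(20366 + 29952) + m(-44) = (20366 + 29952) + 8*sqrt(6) = 50318 + 8*sqrt(6)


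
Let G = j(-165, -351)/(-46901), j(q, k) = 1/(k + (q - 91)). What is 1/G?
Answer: 28468907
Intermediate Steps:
j(q, k) = 1/(-91 + k + q) (j(q, k) = 1/(k + (-91 + q)) = 1/(-91 + k + q))
G = 1/28468907 (G = 1/(-91 - 351 - 165*(-46901)) = -1/46901/(-607) = -1/607*(-1/46901) = 1/28468907 ≈ 3.5126e-8)
1/G = 1/(1/28468907) = 28468907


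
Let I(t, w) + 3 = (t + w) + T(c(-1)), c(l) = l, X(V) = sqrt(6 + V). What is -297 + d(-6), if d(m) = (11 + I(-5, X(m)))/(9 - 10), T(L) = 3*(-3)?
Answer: -291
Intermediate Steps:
T(L) = -9
I(t, w) = -12 + t + w (I(t, w) = -3 + ((t + w) - 9) = -3 + (-9 + t + w) = -12 + t + w)
d(m) = 6 - sqrt(6 + m) (d(m) = (11 + (-12 - 5 + sqrt(6 + m)))/(9 - 10) = (11 + (-17 + sqrt(6 + m)))/(-1) = (-6 + sqrt(6 + m))*(-1) = 6 - sqrt(6 + m))
-297 + d(-6) = -297 + (6 - sqrt(6 - 6)) = -297 + (6 - sqrt(0)) = -297 + (6 - 1*0) = -297 + (6 + 0) = -297 + 6 = -291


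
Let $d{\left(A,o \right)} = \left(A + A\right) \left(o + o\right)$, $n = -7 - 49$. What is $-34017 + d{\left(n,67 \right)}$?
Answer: $-49025$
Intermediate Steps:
$n = -56$
$d{\left(A,o \right)} = 4 A o$ ($d{\left(A,o \right)} = 2 A 2 o = 4 A o$)
$-34017 + d{\left(n,67 \right)} = -34017 + 4 \left(-56\right) 67 = -34017 - 15008 = -49025$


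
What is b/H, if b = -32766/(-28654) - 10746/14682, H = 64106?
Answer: 7214772/1123719490957 ≈ 6.4204e-6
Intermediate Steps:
b = 14429544/35058169 (b = -32766*(-1/28654) - 10746*1/14682 = 16383/14327 - 1791/2447 = 14429544/35058169 ≈ 0.41159)
b/H = (14429544/35058169)/64106 = (14429544/35058169)*(1/64106) = 7214772/1123719490957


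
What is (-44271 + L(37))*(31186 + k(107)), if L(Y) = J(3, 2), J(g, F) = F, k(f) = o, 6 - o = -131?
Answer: -1386637887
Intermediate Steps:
o = 137 (o = 6 - 1*(-131) = 6 + 131 = 137)
k(f) = 137
L(Y) = 2
(-44271 + L(37))*(31186 + k(107)) = (-44271 + 2)*(31186 + 137) = -44269*31323 = -1386637887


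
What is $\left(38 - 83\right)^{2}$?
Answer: $2025$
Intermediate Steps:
$\left(38 - 83\right)^{2} = \left(-45\right)^{2} = 2025$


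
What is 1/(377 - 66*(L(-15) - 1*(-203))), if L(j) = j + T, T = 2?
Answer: -1/12163 ≈ -8.2217e-5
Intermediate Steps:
L(j) = 2 + j (L(j) = j + 2 = 2 + j)
1/(377 - 66*(L(-15) - 1*(-203))) = 1/(377 - 66*((2 - 15) - 1*(-203))) = 1/(377 - 66*(-13 + 203)) = 1/(377 - 66*190) = 1/(377 - 12540) = 1/(-12163) = -1/12163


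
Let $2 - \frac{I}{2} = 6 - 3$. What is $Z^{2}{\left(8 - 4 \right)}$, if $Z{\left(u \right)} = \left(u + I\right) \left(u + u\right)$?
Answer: $256$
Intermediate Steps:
$I = -2$ ($I = 4 - 2 \left(6 - 3\right) = 4 - 6 = -2$)
$Z{\left(u \right)} = 2 u \left(-2 + u\right)$ ($Z{\left(u \right)} = \left(u - 2\right) \left(u + u\right) = \left(-2 + u\right) 2 u = 2 u \left(-2 + u\right)$)
$Z^{2}{\left(8 - 4 \right)} = \left(2 \left(8 - 4\right) \left(-2 + \left(8 - 4\right)\right)\right)^{2} = \left(2 \cdot 4 \left(-2 + 4\right)\right)^{2} = \left(2 \cdot 4 \cdot 2\right)^{2} = 16^{2} = 256$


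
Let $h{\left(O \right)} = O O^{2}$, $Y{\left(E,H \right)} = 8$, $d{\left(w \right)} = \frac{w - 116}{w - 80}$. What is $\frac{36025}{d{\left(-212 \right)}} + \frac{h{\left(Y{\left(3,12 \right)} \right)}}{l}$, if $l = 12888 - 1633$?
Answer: $\frac{29598722359}{922910} \approx 32071.0$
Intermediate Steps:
$d{\left(w \right)} = \frac{-116 + w}{-80 + w}$
$h{\left(O \right)} = O^{3}$
$l = 11255$
$\frac{36025}{d{\left(-212 \right)}} + \frac{h{\left(Y{\left(3,12 \right)} \right)}}{l} = \frac{36025}{\frac{1}{-80 - 212} \left(-116 - 212\right)} + \frac{8^{3}}{11255} = \frac{36025}{\frac{1}{-292} \left(-328\right)} + 512 \cdot \frac{1}{11255} = \frac{36025}{\left(- \frac{1}{292}\right) \left(-328\right)} + \frac{512}{11255} = \frac{36025}{\frac{82}{73}} + \frac{512}{11255} = 36025 \cdot \frac{73}{82} + \frac{512}{11255} = \frac{2629825}{82} + \frac{512}{11255} = \frac{29598722359}{922910}$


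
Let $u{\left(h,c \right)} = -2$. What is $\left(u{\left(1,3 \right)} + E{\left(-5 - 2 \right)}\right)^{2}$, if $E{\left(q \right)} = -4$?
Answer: $36$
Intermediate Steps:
$\left(u{\left(1,3 \right)} + E{\left(-5 - 2 \right)}\right)^{2} = \left(-2 - 4\right)^{2} = \left(-6\right)^{2} = 36$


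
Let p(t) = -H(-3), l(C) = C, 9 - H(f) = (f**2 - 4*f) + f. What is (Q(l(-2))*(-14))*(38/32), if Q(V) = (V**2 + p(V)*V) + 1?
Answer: 1729/8 ≈ 216.13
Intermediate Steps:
H(f) = 9 - f**2 + 3*f (H(f) = 9 - ((f**2 - 4*f) + f) = 9 - (f**2 - 3*f) = 9 + (-f**2 + 3*f) = 9 - f**2 + 3*f)
p(t) = 9 (p(t) = -(9 - 1*(-3)**2 + 3*(-3)) = -(9 - 1*9 - 9) = -(9 - 9 - 9) = -1*(-9) = 9)
Q(V) = 1 + V**2 + 9*V (Q(V) = (V**2 + 9*V) + 1 = 1 + V**2 + 9*V)
(Q(l(-2))*(-14))*(38/32) = ((1 + (-2)**2 + 9*(-2))*(-14))*(38/32) = ((1 + 4 - 18)*(-14))*(38*(1/32)) = -13*(-14)*(19/16) = 182*(19/16) = 1729/8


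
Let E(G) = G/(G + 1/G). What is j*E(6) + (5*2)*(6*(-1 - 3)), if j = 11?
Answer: -8484/37 ≈ -229.30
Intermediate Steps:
E(G) = G/(G + 1/G)
j*E(6) + (5*2)*(6*(-1 - 3)) = 11*(6²/(1 + 6²)) + (5*2)*(6*(-1 - 3)) = 11*(36/(1 + 36)) + 10*(6*(-4)) = 11*(36/37) + 10*(-24) = 11*(36*(1/37)) - 240 = 11*(36/37) - 240 = 396/37 - 240 = -8484/37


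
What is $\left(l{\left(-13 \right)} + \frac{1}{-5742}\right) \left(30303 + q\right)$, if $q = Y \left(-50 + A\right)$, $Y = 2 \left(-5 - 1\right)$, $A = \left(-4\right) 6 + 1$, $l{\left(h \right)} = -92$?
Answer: $- \frac{5490258145}{1914} \approx -2.8685 \cdot 10^{6}$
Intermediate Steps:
$A = -23$ ($A = -24 + 1 = -23$)
$Y = -12$ ($Y = 2 \left(-6\right) = -12$)
$q = 876$ ($q = - 12 \left(-50 - 23\right) = \left(-12\right) \left(-73\right) = 876$)
$\left(l{\left(-13 \right)} + \frac{1}{-5742}\right) \left(30303 + q\right) = \left(-92 + \frac{1}{-5742}\right) \left(30303 + 876\right) = \left(-92 - \frac{1}{5742}\right) 31179 = \left(- \frac{528265}{5742}\right) 31179 = - \frac{5490258145}{1914}$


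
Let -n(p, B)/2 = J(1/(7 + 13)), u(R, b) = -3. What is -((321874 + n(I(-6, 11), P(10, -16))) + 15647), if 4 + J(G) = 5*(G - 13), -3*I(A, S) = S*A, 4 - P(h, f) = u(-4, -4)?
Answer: -675317/2 ≈ -3.3766e+5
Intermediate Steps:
P(h, f) = 7 (P(h, f) = 4 - 1*(-3) = 4 + 3 = 7)
I(A, S) = -A*S/3 (I(A, S) = -S*A/3 = -A*S/3)
J(G) = -69 + 5*G (J(G) = -4 + 5*(G - 13) = -4 + 5*(-13 + G) = -4 + (-65 + 5*G) = -69 + 5*G)
n(p, B) = 275/2 (n(p, B) = -2*(-69 + 5/(7 + 13)) = -2*(-69 + 5/20) = -2*(-69 + 5*(1/20)) = -2*(-69 + ¼) = -2*(-275/4) = 275/2)
-((321874 + n(I(-6, 11), P(10, -16))) + 15647) = -((321874 + 275/2) + 15647) = -(644023/2 + 15647) = -1*675317/2 = -675317/2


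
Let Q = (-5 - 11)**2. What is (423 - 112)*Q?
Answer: 79616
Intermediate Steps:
Q = 256 (Q = (-16)**2 = 256)
(423 - 112)*Q = (423 - 112)*256 = 311*256 = 79616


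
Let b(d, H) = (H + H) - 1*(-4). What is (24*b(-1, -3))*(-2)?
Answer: 96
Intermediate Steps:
b(d, H) = 4 + 2*H (b(d, H) = 2*H + 4 = 4 + 2*H)
(24*b(-1, -3))*(-2) = (24*(4 + 2*(-3)))*(-2) = (24*(4 - 6))*(-2) = (24*(-2))*(-2) = -48*(-2) = 96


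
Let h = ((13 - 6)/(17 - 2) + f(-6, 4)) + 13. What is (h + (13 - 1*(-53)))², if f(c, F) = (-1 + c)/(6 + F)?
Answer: 5583769/900 ≈ 6204.2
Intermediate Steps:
f(c, F) = (-1 + c)/(6 + F)
h = 383/30 (h = ((13 - 6)/(17 - 2) + (-1 - 6)/(6 + 4)) + 13 = (7/15 - 7/10) + 13 = -7/30 + 13 = 383/30 ≈ 12.767)
(h + (13 - 1*(-53)))² = (383/30 + (13 - 1*(-53)))² = (383/30 + (13 + 53))² = (383/30 + 66)² = (2363/30)² = 5583769/900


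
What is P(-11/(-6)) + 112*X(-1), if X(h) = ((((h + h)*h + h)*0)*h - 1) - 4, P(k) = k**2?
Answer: -20039/36 ≈ -556.64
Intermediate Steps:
X(h) = -5 (X(h) = ((((2*h)*h + h)*0)*h - 1) - 4 = (((2*h**2 + h)*0)*h - 1) - 4 = (((h + 2*h**2)*0)*h - 1) - 4 = (0*h - 1) - 4 = (0 - 1) - 4 = -1 - 4 = -5)
P(-11/(-6)) + 112*X(-1) = (-11/(-6))**2 + 112*(-5) = (-11*(-1/6))**2 - 560 = (11/6)**2 - 560 = 121/36 - 560 = -20039/36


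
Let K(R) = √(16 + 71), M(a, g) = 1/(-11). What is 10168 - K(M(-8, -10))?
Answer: 10168 - √87 ≈ 10159.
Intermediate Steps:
M(a, g) = -1/11
K(R) = √87
10168 - K(M(-8, -10)) = 10168 - √87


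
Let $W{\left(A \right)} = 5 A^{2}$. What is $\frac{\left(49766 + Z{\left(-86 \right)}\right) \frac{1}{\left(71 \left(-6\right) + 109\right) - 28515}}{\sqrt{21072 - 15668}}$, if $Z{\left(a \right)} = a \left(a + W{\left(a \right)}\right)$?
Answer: $\frac{1561559 \sqrt{1351}}{38952032} \approx 1.4735$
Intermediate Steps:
$Z{\left(a \right)} = a \left(a + 5 a^{2}\right)$
$\frac{\left(49766 + Z{\left(-86 \right)}\right) \frac{1}{\left(71 \left(-6\right) + 109\right) - 28515}}{\sqrt{21072 - 15668}} = \frac{\left(49766 + \left(-86\right)^{2} \left(1 + 5 \left(-86\right)\right)\right) \frac{1}{\left(71 \left(-6\right) + 109\right) - 28515}}{\sqrt{21072 - 15668}} = \frac{\left(49766 + 7396 \left(1 - 430\right)\right) \frac{1}{\left(-426 + 109\right) - 28515}}{\sqrt{5404}} = \frac{\left(49766 + 7396 \left(-429\right)\right) \frac{1}{-317 - 28515}}{2 \sqrt{1351}} = \frac{49766 - 3172884}{-28832} \frac{\sqrt{1351}}{2702} = \left(-3123118\right) \left(- \frac{1}{28832}\right) \frac{\sqrt{1351}}{2702} = \frac{1561559 \frac{\sqrt{1351}}{2702}}{14416} = \frac{1561559 \sqrt{1351}}{38952032}$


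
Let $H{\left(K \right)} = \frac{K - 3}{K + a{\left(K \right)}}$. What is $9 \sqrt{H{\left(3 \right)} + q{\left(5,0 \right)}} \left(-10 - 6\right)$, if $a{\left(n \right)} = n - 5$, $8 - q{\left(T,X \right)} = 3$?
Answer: $- 144 \sqrt{5} \approx -321.99$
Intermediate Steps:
$q{\left(T,X \right)} = 5$ ($q{\left(T,X \right)} = 8 - 3 = 5$)
$a{\left(n \right)} = -5 + n$
$H{\left(K \right)} = \frac{-3 + K}{-5 + 2 K}$ ($H{\left(K \right)} = \frac{K - 3}{K + \left(-5 + K\right)} = \frac{-3 + K}{-5 + 2 K}$)
$9 \sqrt{H{\left(3 \right)} + q{\left(5,0 \right)}} \left(-10 - 6\right) = 9 \sqrt{\frac{-3 + 3}{-5 + 2 \cdot 3} + 5} \left(-10 - 6\right) = 9 \sqrt{\frac{1}{-5 + 6} \cdot 0 + 5} \left(-16\right) = 9 \sqrt{1^{-1} \cdot 0 + 5} \left(-16\right) = 9 \sqrt{1 \cdot 0 + 5} \left(-16\right) = 9 \sqrt{0 + 5} \left(-16\right) = 9 \sqrt{5} \left(-16\right) = - 144 \sqrt{5}$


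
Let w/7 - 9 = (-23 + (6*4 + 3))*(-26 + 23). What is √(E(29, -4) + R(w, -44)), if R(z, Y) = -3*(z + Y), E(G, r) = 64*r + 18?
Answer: I*√43 ≈ 6.5574*I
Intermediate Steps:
E(G, r) = 18 + 64*r
w = -21 (w = 63 + 7*((-23 + (6*4 + 3))*(-26 + 23)) = 63 + 7*((-23 + (24 + 3))*(-3)) = 63 + 7*((-23 + 27)*(-3)) = 63 + 7*(4*(-3)) = 63 + 7*(-12) = 63 - 84 = -21)
R(z, Y) = -3*Y - 3*z (R(z, Y) = -3*(Y + z) = -3*Y - 3*z)
√(E(29, -4) + R(w, -44)) = √((18 + 64*(-4)) + (-3*(-44) - 3*(-21))) = √((18 - 256) + (132 + 63)) = √(-238 + 195) = √(-43) = I*√43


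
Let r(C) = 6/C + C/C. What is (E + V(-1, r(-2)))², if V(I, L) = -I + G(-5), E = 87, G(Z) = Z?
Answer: 6889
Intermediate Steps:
r(C) = 1 + 6/C (r(C) = 6/C + 1 = 1 + 6/C)
V(I, L) = -5 - I (V(I, L) = -I - 5 = -5 - I)
(E + V(-1, r(-2)))² = (87 + (-5 - 1*(-1)))² = (87 + (-5 + 1))² = (87 - 4)² = 83² = 6889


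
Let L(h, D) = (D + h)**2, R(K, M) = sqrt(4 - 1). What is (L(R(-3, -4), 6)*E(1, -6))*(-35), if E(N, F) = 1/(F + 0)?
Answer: 455/2 + 70*sqrt(3) ≈ 348.74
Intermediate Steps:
E(N, F) = 1/F
R(K, M) = sqrt(3)
(L(R(-3, -4), 6)*E(1, -6))*(-35) = ((6 + sqrt(3))**2/(-6))*(-35) = ((6 + sqrt(3))**2*(-1/6))*(-35) = -(6 + sqrt(3))**2/6*(-35) = 35*(6 + sqrt(3))**2/6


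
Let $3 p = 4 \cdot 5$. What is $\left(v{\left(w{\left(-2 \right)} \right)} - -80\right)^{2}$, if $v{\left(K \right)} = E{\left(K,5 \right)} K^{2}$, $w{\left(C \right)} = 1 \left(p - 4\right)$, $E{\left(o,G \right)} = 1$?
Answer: $\frac{614656}{81} \approx 7588.3$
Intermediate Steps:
$p = \frac{20}{3}$ ($p = \frac{4 \cdot 5}{3} = \frac{1}{3} \cdot 20 = \frac{20}{3} \approx 6.6667$)
$w{\left(C \right)} = \frac{8}{3}$ ($w{\left(C \right)} = 1 \left(\frac{20}{3} - 4\right) = 1 \cdot \frac{8}{3} = \frac{8}{3}$)
$v{\left(K \right)} = K^{2}$ ($v{\left(K \right)} = 1 K^{2} = K^{2}$)
$\left(v{\left(w{\left(-2 \right)} \right)} - -80\right)^{2} = \left(\left(\frac{8}{3}\right)^{2} - -80\right)^{2} = \left(\frac{64}{9} + 80\right)^{2} = \left(\frac{784}{9}\right)^{2} = \frac{614656}{81}$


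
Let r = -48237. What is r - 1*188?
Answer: -48425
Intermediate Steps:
r - 1*188 = -48237 - 1*188 = -48237 - 188 = -48425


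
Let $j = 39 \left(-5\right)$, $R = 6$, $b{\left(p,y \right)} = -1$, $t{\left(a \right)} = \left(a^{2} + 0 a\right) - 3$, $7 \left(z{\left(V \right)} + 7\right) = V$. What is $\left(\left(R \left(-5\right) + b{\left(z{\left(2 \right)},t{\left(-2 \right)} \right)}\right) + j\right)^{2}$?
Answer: $51076$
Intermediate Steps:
$z{\left(V \right)} = -7 + \frac{V}{7}$
$t{\left(a \right)} = -3 + a^{2}$ ($t{\left(a \right)} = \left(a^{2} + 0\right) - 3 = a^{2} - 3 = -3 + a^{2}$)
$j = -195$
$\left(\left(R \left(-5\right) + b{\left(z{\left(2 \right)},t{\left(-2 \right)} \right)}\right) + j\right)^{2} = \left(\left(6 \left(-5\right) - 1\right) - 195\right)^{2} = \left(\left(-30 - 1\right) - 195\right)^{2} = \left(-31 - 195\right)^{2} = \left(-226\right)^{2} = 51076$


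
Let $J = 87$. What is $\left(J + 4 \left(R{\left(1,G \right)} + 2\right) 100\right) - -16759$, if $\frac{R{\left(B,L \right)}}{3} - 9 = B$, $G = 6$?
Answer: $29646$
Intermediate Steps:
$R{\left(B,L \right)} = 27 + 3 B$
$\left(J + 4 \left(R{\left(1,G \right)} + 2\right) 100\right) - -16759 = \left(87 + 4 \left(\left(27 + 3 \cdot 1\right) + 2\right) 100\right) - -16759 = \left(87 + 4 \left(\left(27 + 3\right) + 2\right) 100\right) + 16759 = \left(87 + 4 \left(30 + 2\right) 100\right) + 16759 = \left(87 + 4 \cdot 32 \cdot 100\right) + 16759 = \left(87 + 128 \cdot 100\right) + 16759 = \left(87 + 12800\right) + 16759 = 12887 + 16759 = 29646$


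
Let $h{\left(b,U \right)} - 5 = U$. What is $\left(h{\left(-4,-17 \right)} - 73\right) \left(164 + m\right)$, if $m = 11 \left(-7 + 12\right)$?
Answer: $-18615$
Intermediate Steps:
$m = 55$ ($m = 11 \cdot 5 = 55$)
$h{\left(b,U \right)} = 5 + U$
$\left(h{\left(-4,-17 \right)} - 73\right) \left(164 + m\right) = \left(\left(5 - 17\right) - 73\right) \left(164 + 55\right) = \left(-12 - 73\right) 219 = \left(-85\right) 219 = -18615$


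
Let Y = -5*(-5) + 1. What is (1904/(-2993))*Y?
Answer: -49504/2993 ≈ -16.540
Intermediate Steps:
Y = 26 (Y = 25 + 1 = 26)
(1904/(-2993))*Y = (1904/(-2993))*26 = (1904*(-1/2993))*26 = -1904/2993*26 = -49504/2993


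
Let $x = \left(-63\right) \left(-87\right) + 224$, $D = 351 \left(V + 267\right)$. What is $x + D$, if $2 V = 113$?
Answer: $\frac{238507}{2} \approx 1.1925 \cdot 10^{5}$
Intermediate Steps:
$V = \frac{113}{2}$ ($V = \frac{1}{2} \cdot 113 = \frac{113}{2} \approx 56.5$)
$D = \frac{227097}{2}$ ($D = 351 \left(\frac{113}{2} + 267\right) = 351 \cdot \frac{647}{2} = \frac{227097}{2} \approx 1.1355 \cdot 10^{5}$)
$x = 5705$ ($x = 5481 + 224 = 5705$)
$x + D = 5705 + \frac{227097}{2} = \frac{238507}{2}$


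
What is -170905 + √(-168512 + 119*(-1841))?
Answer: -170905 + I*√387591 ≈ -1.7091e+5 + 622.57*I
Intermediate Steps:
-170905 + √(-168512 + 119*(-1841)) = -170905 + √(-168512 - 219079) = -170905 + √(-387591) = -170905 + I*√387591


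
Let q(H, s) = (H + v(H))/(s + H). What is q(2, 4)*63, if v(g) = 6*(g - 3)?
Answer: -42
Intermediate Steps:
v(g) = -18 + 6*g (v(g) = 6*(-3 + g) = -18 + 6*g)
q(H, s) = (-18 + 7*H)/(H + s) (q(H, s) = (H + (-18 + 6*H))/(s + H) = (-18 + 7*H)/(H + s))
q(2, 4)*63 = ((-18 + 7*2)/(2 + 4))*63 = ((-18 + 14)/6)*63 = ((⅙)*(-4))*63 = -⅔*63 = -42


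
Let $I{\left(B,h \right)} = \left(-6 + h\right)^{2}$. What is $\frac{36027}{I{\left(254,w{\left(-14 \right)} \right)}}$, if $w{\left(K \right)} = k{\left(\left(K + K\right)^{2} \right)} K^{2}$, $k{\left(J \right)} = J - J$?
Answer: $\frac{4003}{4} \approx 1000.8$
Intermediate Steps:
$k{\left(J \right)} = 0$
$w{\left(K \right)} = 0$ ($w{\left(K \right)} = 0 K^{2} = 0$)
$\frac{36027}{I{\left(254,w{\left(-14 \right)} \right)}} = \frac{36027}{\left(-6 + 0\right)^{2}} = \frac{36027}{\left(-6\right)^{2}} = \frac{36027}{36} = 36027 \cdot \frac{1}{36} = \frac{4003}{4}$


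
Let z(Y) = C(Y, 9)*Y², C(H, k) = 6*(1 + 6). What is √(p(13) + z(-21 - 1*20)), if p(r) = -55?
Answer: √70547 ≈ 265.61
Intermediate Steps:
C(H, k) = 42 (C(H, k) = 6*7 = 42)
z(Y) = 42*Y²
√(p(13) + z(-21 - 1*20)) = √(-55 + 42*(-21 - 1*20)²) = √(-55 + 42*(-21 - 20)²) = √(-55 + 42*(-41)²) = √(-55 + 42*1681) = √(-55 + 70602) = √70547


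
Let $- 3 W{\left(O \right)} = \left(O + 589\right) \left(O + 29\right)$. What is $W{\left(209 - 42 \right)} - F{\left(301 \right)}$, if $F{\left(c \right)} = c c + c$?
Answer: $-140294$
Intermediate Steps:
$W{\left(O \right)} = - \frac{\left(29 + O\right) \left(589 + O\right)}{3}$ ($W{\left(O \right)} = - \frac{\left(O + 589\right) \left(O + 29\right)}{3} = - \frac{\left(589 + O\right) \left(29 + O\right)}{3} = - \frac{\left(29 + O\right) \left(589 + O\right)}{3}$)
$F{\left(c \right)} = c + c^{2}$ ($F{\left(c \right)} = c^{2} + c = c + c^{2}$)
$W{\left(209 - 42 \right)} - F{\left(301 \right)} = \left(- \frac{17081}{3} - 206 \left(209 - 42\right) - \frac{\left(209 - 42\right)^{2}}{3}\right) - 301 \left(1 + 301\right) = \left(- \frac{17081}{3} - 34402 - \frac{167^{2}}{3}\right) - 301 \cdot 302 = \left(- \frac{17081}{3} - 34402 - \frac{27889}{3}\right) - 90902 = -49392 - 90902 = -140294$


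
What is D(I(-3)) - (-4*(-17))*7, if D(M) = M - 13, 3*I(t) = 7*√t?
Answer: -489 + 7*I*√3/3 ≈ -489.0 + 4.0415*I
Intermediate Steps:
I(t) = 7*√t/3 (I(t) = (7*√t)/3 = 7*√t/3)
D(M) = -13 + M
D(I(-3)) - (-4*(-17))*7 = (-13 + 7*√(-3)/3) - (-4*(-17))*7 = (-13 + 7*(I*√3)/3) - 68*7 = (-13 + 7*I*√3/3) - 1*476 = (-13 + 7*I*√3/3) - 476 = -489 + 7*I*√3/3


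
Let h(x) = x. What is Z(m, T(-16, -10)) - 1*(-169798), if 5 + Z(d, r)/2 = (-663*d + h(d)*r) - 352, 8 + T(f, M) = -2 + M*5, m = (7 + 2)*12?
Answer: 12916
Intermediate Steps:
m = 108 (m = 9*12 = 108)
T(f, M) = -10 + 5*M (T(f, M) = -8 + (-2 + M*5) = -8 + (-2 + 5*M) = -10 + 5*M)
Z(d, r) = -714 - 1326*d + 2*d*r (Z(d, r) = -10 + 2*((-663*d + d*r) - 352) = -10 + 2*(-352 - 663*d + d*r) = -10 + (-704 - 1326*d + 2*d*r) = -714 - 1326*d + 2*d*r)
Z(m, T(-16, -10)) - 1*(-169798) = (-714 - 1326*108 + 2*108*(-10 + 5*(-10))) - 1*(-169798) = (-714 - 143208 + 2*108*(-10 - 50)) + 169798 = (-714 - 143208 + 2*108*(-60)) + 169798 = (-714 - 143208 - 12960) + 169798 = -156882 + 169798 = 12916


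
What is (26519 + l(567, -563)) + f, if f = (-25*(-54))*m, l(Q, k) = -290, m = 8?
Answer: 37029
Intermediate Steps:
f = 10800 (f = -25*(-54)*8 = 1350*8 = 10800)
(26519 + l(567, -563)) + f = (26519 - 290) + 10800 = 26229 + 10800 = 37029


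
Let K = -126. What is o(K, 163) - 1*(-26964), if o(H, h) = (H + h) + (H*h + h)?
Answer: 6626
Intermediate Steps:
o(H, h) = H + 2*h + H*h (o(H, h) = (H + h) + (h + H*h) = H + 2*h + H*h)
o(K, 163) - 1*(-26964) = (-126 + 2*163 - 126*163) - 1*(-26964) = (-126 + 326 - 20538) + 26964 = -20338 + 26964 = 6626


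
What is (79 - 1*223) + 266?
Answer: 122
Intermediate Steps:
(79 - 1*223) + 266 = (79 - 223) + 266 = -144 + 266 = 122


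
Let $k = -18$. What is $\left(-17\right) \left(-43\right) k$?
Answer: $-13158$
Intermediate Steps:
$\left(-17\right) \left(-43\right) k = \left(-17\right) \left(-43\right) \left(-18\right) = 731 \left(-18\right) = -13158$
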